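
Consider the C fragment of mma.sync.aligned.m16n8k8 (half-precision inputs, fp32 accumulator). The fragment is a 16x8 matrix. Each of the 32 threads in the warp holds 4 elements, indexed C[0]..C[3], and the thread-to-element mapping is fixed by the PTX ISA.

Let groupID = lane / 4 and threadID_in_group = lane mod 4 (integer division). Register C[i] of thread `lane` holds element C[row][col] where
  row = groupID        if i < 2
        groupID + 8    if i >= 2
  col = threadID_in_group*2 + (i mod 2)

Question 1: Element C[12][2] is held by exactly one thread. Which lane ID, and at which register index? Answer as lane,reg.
r=12→G=4,rhi=1  c=2→T=1,p=0
L=4*4+1=17  i=1*2+0=2

17,2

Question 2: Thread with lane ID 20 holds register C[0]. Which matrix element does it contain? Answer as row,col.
20: grp=5,tig=0
[0] (5+0,0*2+0) = (5,0)

5,0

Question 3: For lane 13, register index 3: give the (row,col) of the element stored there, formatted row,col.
11,3

lane 13⇒13/4=3, 13 mod 4=1
i=3  r:3+8⇒11  c:2·1+1⇒3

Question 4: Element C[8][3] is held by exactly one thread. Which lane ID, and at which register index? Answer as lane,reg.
r:8=>grp=0,rB=1  c:3=>tig=1,lo=1
L=0*4+1=1  i=1*2+1=3

1,3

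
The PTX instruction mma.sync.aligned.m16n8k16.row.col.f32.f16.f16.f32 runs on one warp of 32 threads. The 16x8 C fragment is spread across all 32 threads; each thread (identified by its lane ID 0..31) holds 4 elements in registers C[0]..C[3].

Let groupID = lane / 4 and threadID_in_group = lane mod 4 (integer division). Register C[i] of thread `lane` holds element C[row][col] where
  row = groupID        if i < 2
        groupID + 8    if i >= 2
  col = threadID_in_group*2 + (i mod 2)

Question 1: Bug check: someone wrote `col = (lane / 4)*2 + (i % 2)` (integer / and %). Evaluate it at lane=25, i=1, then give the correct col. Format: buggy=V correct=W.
buggy=13 correct=3

`(lane / 4)*2 + (i % 2)`[25,1]→13
lane 25: G=6 (25/4), T=1 (25%4)
i=1: r=6+0=6, c=1*2+1=3
col: 13 vs 3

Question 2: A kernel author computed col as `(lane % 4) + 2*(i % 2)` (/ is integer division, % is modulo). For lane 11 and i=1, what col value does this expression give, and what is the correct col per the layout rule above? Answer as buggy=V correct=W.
`(lane % 4) + 2*(i % 2)`[11,1]=>5
lane 11: grp=2 (11/4), tig=3 (11%4)
i=1: r=2+0=2, c=3*2+1=7
col: 5 vs 7

buggy=5 correct=7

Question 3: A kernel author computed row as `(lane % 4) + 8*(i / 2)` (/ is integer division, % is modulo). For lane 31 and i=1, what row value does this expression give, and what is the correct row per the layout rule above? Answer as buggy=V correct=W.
`(lane % 4) + 8*(i / 2)`[31,1]→3
L=31→G=31>>2=7, T=31&3=3
[1]→row 7+0=7  col 3·2+1=7
row: 3 vs 7

buggy=3 correct=7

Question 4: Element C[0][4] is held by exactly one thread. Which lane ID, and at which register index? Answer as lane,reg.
r:0=>grp=0,rB=0  c:4=>tig=2,lo=0
L=0*4+2=2  i=0*2+0=0

2,0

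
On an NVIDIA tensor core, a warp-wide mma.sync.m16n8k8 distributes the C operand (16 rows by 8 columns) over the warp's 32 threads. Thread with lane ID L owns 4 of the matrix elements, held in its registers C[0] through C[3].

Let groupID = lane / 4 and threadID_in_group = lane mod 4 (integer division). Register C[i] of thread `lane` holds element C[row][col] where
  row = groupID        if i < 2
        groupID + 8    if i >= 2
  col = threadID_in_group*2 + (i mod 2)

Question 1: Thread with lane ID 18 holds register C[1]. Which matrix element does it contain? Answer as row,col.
lane 18->18/4=4, 18 mod 4=2
i=1  r:4+0->4  c:2·2+1->5

4,5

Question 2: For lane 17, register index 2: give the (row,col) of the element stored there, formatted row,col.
12,2

lane 17⇒17/4=4, 17 mod 4=1
i=2  r:4+8⇒12  c:2·1+0⇒2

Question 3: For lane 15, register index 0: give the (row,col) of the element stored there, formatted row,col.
3,6

lane 15⇒15/4=3, 15 mod 4=3
i=0  r:3+0⇒3  c:2·3+0⇒6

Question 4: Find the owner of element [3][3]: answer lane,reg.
r=3->g=3,rb=0  c=3->t=1,b0=1
L=3*4+1=13  i=0*2+1=1

13,1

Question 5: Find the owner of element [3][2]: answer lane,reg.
r=3→G=3,rhi=0  c=2→T=1,p=0
L=3*4+1=13  i=0*2+0=0

13,0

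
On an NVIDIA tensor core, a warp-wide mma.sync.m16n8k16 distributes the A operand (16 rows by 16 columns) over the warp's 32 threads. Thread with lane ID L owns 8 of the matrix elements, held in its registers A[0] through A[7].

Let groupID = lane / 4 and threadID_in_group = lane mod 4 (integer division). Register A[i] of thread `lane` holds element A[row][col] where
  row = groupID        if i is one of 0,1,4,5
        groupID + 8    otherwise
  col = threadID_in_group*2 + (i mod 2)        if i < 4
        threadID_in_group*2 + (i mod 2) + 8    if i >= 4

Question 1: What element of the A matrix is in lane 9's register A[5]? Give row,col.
9: gid=2,tid=1
[5] (2+0,1*2+1+8) = (2,11)

2,11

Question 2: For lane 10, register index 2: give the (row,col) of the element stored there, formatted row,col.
10,4

lane 10: G=2 (10/4), T=2 (10%4)
i=2: r=2+8=10, c=2*2+0+0=4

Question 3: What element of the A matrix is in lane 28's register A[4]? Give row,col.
L=28→G=28>>2=7, T=28&3=0
[4]→row 7+0=7  col 0·2+0+8=8

7,8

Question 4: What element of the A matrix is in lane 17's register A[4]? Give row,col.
L=17->gid=17>>2=4, tid=17&3=1
[4]->row 4+0=4  col 1·2+0+8=10

4,10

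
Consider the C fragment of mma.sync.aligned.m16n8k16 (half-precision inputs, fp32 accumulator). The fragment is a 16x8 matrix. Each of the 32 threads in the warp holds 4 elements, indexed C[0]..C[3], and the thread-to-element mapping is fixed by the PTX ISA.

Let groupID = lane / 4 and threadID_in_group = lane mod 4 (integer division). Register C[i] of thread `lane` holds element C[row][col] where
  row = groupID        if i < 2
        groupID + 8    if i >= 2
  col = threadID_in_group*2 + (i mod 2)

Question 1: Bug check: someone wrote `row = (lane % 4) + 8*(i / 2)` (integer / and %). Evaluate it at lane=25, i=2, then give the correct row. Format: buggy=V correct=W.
buggy=9 correct=14

`(lane % 4) + 8*(i / 2)`[25,2]→9
L=25→G=25>>2=6, T=25&3=1
[2]→row 6+8=14  col 1·2+0=2
row: 9 vs 14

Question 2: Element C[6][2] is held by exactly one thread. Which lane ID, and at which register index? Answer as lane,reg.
r=6->g=6,rb=0  c=2->t=1,b0=0
L=6*4+1=25  i=0*2+0=0

25,0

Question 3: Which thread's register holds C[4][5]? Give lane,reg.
r=4→G=4,rhi=0  c=5→T=2,p=1
L=4*4+2=18  i=0*2+1=1

18,1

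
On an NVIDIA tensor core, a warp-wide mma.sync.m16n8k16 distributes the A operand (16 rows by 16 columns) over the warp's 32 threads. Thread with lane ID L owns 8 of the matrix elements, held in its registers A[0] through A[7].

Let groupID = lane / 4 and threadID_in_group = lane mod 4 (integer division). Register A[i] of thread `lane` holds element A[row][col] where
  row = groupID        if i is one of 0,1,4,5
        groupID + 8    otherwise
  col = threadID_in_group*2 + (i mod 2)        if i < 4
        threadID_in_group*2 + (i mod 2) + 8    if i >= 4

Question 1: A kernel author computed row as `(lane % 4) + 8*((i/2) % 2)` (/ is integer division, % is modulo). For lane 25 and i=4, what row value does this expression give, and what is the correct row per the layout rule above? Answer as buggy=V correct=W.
buggy=1 correct=6

`(lane % 4) + 8*((i/2) % 2)`[25,4]=>1
lane 25=>25/4=6, 25 mod 4=1
i=4  r:6+0=>6  c:2·1+0+8=>10
row: 1 vs 6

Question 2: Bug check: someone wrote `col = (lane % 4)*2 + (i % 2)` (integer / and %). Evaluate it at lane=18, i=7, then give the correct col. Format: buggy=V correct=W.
buggy=5 correct=13

`(lane % 4)*2 + (i % 2)`[18,7]→5
lane 18: G=4 (18/4), T=2 (18%4)
i=7: r=4+8=12, c=2*2+1+8=13
col: 5 vs 13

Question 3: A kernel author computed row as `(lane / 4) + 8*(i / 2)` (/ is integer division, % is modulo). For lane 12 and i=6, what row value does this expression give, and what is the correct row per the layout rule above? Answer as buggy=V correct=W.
buggy=27 correct=11

`(lane / 4) + 8*(i / 2)`[12,6]⇒27
L=12⇒gr=12>>2=3, th=12&3=0
[6]⇒row 3+8=11  col 0·2+0+8=8
row: 27 vs 11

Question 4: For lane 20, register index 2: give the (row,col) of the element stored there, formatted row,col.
lane 20=>20/4=5, 20 mod 4=0
i=2  r:5+8=>13  c:2·0+0+0=>0

13,0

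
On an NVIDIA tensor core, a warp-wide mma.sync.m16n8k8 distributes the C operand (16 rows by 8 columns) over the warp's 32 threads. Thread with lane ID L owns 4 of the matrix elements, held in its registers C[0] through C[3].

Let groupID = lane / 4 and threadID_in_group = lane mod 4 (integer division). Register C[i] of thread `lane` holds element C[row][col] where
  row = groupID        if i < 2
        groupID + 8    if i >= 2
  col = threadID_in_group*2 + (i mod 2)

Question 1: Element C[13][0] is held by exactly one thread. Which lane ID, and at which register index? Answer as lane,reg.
r:13=>grp=5,rB=1  c:0=>tig=0,lo=0
L=5*4+0=20  i=1*2+0=2

20,2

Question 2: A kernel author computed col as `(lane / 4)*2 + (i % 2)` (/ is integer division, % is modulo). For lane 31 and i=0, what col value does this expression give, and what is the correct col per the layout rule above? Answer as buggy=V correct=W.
`(lane / 4)*2 + (i % 2)`[31,0]->14
31: g=7,t=3
[0] (7+0,3*2+0) = (7,6)
col: 14 vs 6

buggy=14 correct=6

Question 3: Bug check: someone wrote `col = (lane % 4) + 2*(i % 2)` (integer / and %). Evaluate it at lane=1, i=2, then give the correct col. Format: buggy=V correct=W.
buggy=1 correct=2

`(lane % 4) + 2*(i % 2)`[1,2]=>1
lane 1: grp=0 (1/4), tig=1 (1%4)
i=2: r=0+8=8, c=1*2+0=2
col: 1 vs 2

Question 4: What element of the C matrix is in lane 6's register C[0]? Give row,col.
1,4

6: G=1,T=2
[0] (1+0,2*2+0) = (1,4)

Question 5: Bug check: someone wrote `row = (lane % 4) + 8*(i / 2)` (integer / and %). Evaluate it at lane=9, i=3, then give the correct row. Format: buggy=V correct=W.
buggy=9 correct=10

`(lane % 4) + 8*(i / 2)`[9,3]->9
L=9->gid=9>>2=2, tid=9&3=1
[3]->row 2+8=10  col 1·2+1=3
row: 9 vs 10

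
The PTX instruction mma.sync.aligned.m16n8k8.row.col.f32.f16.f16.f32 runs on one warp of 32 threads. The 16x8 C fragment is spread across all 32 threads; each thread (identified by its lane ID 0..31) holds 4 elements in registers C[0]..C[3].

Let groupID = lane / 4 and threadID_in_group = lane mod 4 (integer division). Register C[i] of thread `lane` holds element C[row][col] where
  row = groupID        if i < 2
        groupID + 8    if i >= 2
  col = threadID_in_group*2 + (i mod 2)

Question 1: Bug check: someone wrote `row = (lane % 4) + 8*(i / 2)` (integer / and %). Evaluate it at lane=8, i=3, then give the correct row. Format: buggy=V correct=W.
buggy=8 correct=10

`(lane % 4) + 8*(i / 2)`[8,3]⇒8
lane 8: gr=2 (8/4), th=0 (8%4)
i=3: r=2+8=10, c=0*2+1=1
row: 8 vs 10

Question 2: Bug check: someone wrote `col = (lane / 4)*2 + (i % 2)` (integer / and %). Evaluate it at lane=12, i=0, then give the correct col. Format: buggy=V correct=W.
buggy=6 correct=0

`(lane / 4)*2 + (i % 2)`[12,0]⇒6
lane 12: gr=3 (12/4), th=0 (12%4)
i=0: r=3+0=3, c=0*2+0=0
col: 6 vs 0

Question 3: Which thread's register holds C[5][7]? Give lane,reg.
r:5=>grp=5,rB=0  c:7=>tig=3,lo=1
L=5*4+3=23  i=0*2+1=1

23,1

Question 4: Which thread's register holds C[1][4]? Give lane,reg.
r: 1->gid=1,r8=0  c: 4->tid=2,i&1=0
L=1*4+2=6  i=0*2+0=0

6,0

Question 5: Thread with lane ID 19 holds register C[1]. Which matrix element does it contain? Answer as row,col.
L=19→G=19>>2=4, T=19&3=3
[1]→row 4+0=4  col 3·2+1=7

4,7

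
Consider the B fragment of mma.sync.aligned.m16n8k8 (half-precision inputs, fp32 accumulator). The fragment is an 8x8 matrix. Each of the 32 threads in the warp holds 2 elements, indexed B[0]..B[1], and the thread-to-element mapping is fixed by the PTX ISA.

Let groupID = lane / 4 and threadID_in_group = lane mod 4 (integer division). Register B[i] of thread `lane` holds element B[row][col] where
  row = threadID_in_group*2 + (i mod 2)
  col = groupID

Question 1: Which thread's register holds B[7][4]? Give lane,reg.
19,1

c: 4->gid=4  r: 7->tid=3,i&1=1
L=4*4+3=19  i=1=1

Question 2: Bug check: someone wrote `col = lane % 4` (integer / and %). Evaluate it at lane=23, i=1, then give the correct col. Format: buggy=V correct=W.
buggy=3 correct=5

`lane % 4`[23,1]->3
lane 23: g=5 (23/4), t=3 (23%4)
i=1: r=3*2+1=7, c=g=5
col: 3 vs 5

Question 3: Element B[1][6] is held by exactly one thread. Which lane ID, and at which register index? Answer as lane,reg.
c=6⇒gr=6  r=1⇒th=0,odd=1
L=6*4+0=24  i=1=1

24,1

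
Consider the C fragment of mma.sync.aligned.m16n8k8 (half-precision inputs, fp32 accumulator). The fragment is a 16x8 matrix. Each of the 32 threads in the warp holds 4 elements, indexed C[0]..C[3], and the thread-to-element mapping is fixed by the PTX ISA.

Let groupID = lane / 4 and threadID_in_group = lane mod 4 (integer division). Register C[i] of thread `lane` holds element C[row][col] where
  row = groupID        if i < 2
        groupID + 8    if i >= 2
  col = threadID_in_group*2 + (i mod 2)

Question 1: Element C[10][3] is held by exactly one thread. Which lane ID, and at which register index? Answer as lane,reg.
9,3

r=10→G=2,rhi=1  c=3→T=1,p=1
L=2*4+1=9  i=1*2+1=3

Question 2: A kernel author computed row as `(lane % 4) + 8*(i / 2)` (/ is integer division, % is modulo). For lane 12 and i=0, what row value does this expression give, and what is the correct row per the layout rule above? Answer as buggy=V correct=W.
`(lane % 4) + 8*(i / 2)`[12,0]->0
lane 12: gid=3 (12/4), tid=0 (12%4)
i=0: r=3+0=3, c=0*2+0=0
row: 0 vs 3

buggy=0 correct=3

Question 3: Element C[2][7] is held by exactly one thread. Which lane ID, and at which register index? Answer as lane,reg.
11,1

r: 2->gid=2,r8=0  c: 7->tid=3,i&1=1
L=2*4+3=11  i=0*2+1=1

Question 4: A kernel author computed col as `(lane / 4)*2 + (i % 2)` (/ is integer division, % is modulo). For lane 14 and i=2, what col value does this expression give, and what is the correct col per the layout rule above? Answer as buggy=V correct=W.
buggy=6 correct=4

`(lane / 4)*2 + (i % 2)`[14,2]->6
lane 14: gid=3 (14/4), tid=2 (14%4)
i=2: r=3+8=11, c=2*2+0=4
col: 6 vs 4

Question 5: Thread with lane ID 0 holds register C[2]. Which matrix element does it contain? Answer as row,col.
8,0

lane 0: gr=0 (0/4), th=0 (0%4)
i=2: r=0+8=8, c=0*2+0=0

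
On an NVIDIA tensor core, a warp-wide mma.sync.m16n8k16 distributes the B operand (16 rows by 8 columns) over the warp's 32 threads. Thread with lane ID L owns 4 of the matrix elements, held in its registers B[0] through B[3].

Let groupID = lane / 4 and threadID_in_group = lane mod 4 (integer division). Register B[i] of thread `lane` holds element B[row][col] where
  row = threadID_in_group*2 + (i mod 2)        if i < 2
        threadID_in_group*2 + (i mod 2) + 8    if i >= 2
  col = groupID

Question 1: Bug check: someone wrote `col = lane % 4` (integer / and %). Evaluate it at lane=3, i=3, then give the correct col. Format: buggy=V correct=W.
buggy=3 correct=0

`lane % 4`[3,3]⇒3
L=3⇒gr=3>>2=0, th=3&3=3
[3]⇒row 3·2+1+8=15  col gr=0
col: 3 vs 0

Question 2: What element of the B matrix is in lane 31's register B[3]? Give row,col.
15,7

31: grp=7,tig=3
[3] (3*2+1+8,7) = (15,7)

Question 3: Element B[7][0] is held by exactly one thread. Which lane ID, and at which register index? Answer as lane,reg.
3,1

c=0->g=0  r=7->rb=0,t=3,b0=1
L=0*4+3=3  i=0*2+1=1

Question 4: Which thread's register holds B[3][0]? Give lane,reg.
1,1

c: 0->gid=0  r: 3->r8=0,tid=1,i&1=1
L=0*4+1=1  i=0*2+1=1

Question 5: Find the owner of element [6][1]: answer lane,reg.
7,0

c=1→G=1  r=6→rhi=0,T=3,p=0
L=1*4+3=7  i=0*2+0=0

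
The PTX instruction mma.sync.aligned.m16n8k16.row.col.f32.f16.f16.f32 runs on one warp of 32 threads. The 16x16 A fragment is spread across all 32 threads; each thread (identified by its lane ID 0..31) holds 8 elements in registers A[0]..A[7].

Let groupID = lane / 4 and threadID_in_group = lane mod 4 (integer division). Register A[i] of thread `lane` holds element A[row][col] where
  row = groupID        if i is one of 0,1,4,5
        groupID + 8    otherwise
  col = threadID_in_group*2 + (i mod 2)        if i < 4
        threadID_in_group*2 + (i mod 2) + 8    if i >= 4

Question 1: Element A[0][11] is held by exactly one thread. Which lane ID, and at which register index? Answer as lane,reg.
r=0→G=0,rhi=0  c=11→chi=1,T=1,p=1
L=0*4+1=1  i=1*4+0*2+1=5

1,5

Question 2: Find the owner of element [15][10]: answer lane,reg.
r:15=>grp=7,rB=1  c:10=>cB=1,tig=1,lo=0
L=7*4+1=29  i=1*4+1*2+0=6

29,6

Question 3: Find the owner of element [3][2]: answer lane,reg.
r=3→G=3,rhi=0  c=2→chi=0,T=1,p=0
L=3*4+1=13  i=0*4+0*2+0=0

13,0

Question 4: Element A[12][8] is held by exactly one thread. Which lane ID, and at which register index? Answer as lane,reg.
r:12=>grp=4,rB=1  c:8=>cB=1,tig=0,lo=0
L=4*4+0=16  i=1*4+1*2+0=6

16,6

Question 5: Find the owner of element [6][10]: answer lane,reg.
25,4

r=6→G=6,rhi=0  c=10→chi=1,T=1,p=0
L=6*4+1=25  i=1*4+0*2+0=4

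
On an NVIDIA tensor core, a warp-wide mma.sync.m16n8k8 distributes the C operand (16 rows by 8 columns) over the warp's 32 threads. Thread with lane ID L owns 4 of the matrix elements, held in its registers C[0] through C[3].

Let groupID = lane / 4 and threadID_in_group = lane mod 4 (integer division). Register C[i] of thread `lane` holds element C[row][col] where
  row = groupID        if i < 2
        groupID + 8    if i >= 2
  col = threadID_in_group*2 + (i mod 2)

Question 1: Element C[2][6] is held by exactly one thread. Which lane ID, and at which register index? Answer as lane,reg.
r: 2->gid=2,r8=0  c: 6->tid=3,i&1=0
L=2*4+3=11  i=0*2+0=0

11,0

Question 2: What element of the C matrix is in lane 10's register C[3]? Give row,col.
10: gr=2,th=2
[3] (2+8,2*2+1) = (10,5)

10,5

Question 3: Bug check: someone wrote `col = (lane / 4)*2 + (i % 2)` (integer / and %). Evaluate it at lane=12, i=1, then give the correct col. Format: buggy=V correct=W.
`(lane / 4)*2 + (i % 2)`[12,1]=>7
L=12=>grp=12>>2=3, tig=12&3=0
[1]=>row 3+0=3  col 0·2+1=1
col: 7 vs 1

buggy=7 correct=1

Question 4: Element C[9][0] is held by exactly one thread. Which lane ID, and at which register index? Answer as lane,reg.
4,2

r=9→G=1,rhi=1  c=0→T=0,p=0
L=1*4+0=4  i=1*2+0=2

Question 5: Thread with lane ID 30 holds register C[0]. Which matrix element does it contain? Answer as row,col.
7,4

lane 30=>30/4=7, 30 mod 4=2
i=0  r:7+0=>7  c:2·2+0=>4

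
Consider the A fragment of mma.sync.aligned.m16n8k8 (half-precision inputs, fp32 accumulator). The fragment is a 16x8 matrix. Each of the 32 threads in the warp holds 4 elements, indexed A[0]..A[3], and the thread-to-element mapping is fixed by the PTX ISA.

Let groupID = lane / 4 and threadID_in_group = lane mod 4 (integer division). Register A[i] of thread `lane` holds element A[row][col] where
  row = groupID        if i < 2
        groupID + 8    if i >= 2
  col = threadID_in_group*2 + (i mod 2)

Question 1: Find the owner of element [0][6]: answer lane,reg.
3,0

r:0=>grp=0,rB=0  c:6=>tig=3,lo=0
L=0*4+3=3  i=0*2+0=0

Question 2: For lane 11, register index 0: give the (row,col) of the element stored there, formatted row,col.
L=11→G=11>>2=2, T=11&3=3
[0]→row 2+0=2  col 3·2+0=6

2,6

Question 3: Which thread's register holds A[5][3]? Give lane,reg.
r=5→G=5,rhi=0  c=3→T=1,p=1
L=5*4+1=21  i=0*2+1=1

21,1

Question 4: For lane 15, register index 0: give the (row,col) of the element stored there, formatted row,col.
3,6

15: gid=3,tid=3
[0] (3+0,3*2+0) = (3,6)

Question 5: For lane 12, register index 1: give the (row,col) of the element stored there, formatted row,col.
lane 12=>12/4=3, 12 mod 4=0
i=1  r:3+0=>3  c:2·0+1=>1

3,1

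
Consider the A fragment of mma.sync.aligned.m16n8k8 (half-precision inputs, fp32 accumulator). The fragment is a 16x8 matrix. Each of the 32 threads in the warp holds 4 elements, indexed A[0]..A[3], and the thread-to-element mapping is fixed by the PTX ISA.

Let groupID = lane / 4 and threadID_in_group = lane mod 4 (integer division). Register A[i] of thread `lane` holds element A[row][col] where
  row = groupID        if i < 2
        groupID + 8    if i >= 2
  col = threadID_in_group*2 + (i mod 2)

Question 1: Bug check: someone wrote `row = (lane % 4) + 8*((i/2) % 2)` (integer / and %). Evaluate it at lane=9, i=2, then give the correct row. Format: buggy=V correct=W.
`(lane % 4) + 8*((i/2) % 2)`[9,2]→9
L=9→G=9>>2=2, T=9&3=1
[2]→row 2+8=10  col 1·2+0=2
row: 9 vs 10

buggy=9 correct=10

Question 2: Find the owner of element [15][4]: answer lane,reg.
r=15->g=7,rb=1  c=4->t=2,b0=0
L=7*4+2=30  i=1*2+0=2

30,2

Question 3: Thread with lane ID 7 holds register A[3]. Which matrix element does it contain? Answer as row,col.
9,7

lane 7→7/4=1, 7 mod 4=3
i=3  r:1+8→9  c:2·3+1→7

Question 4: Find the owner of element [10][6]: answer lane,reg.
11,2

r:10=>grp=2,rB=1  c:6=>tig=3,lo=0
L=2*4+3=11  i=1*2+0=2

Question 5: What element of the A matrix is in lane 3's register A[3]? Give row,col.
lane 3: G=0 (3/4), T=3 (3%4)
i=3: r=0+8=8, c=3*2+1=7

8,7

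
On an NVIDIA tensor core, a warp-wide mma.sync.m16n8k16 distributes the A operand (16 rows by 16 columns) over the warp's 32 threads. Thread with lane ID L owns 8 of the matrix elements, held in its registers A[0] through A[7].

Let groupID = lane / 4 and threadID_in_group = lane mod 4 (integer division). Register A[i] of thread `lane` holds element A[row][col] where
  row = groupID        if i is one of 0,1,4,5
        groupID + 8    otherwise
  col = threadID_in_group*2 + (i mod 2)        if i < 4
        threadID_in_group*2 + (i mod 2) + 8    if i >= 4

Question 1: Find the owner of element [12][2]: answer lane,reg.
17,2

r:12=>grp=4,rB=1  c:2=>cB=0,tig=1,lo=0
L=4*4+1=17  i=0*4+1*2+0=2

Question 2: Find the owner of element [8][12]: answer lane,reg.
2,6

r=8→G=0,rhi=1  c=12→chi=1,T=2,p=0
L=0*4+2=2  i=1*4+1*2+0=6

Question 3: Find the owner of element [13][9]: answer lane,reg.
20,7

r: 13->gid=5,r8=1  c: 9->c8=1,tid=0,i&1=1
L=5*4+0=20  i=1*4+1*2+1=7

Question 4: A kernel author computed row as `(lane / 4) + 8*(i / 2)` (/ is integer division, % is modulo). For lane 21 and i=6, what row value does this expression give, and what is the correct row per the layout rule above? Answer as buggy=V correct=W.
`(lane / 4) + 8*(i / 2)`[21,6]=>29
lane 21: grp=5 (21/4), tig=1 (21%4)
i=6: r=5+8=13, c=1*2+0+8=10
row: 29 vs 13

buggy=29 correct=13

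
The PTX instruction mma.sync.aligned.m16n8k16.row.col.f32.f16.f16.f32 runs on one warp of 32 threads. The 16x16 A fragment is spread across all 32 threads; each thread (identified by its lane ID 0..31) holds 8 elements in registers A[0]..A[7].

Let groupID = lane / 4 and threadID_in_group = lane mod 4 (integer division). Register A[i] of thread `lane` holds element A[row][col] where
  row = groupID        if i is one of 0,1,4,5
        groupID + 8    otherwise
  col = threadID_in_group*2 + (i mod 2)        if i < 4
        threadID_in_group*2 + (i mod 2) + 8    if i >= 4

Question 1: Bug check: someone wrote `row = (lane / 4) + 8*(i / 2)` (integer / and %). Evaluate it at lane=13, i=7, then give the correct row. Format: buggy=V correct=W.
buggy=27 correct=11

`(lane / 4) + 8*(i / 2)`[13,7]→27
lane 13: G=3 (13/4), T=1 (13%4)
i=7: r=3+8=11, c=1*2+1+8=11
row: 27 vs 11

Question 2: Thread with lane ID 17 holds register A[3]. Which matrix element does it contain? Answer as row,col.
12,3

lane 17=>17/4=4, 17 mod 4=1
i=3  r:4+8=>12  c:2·1+1+0=>3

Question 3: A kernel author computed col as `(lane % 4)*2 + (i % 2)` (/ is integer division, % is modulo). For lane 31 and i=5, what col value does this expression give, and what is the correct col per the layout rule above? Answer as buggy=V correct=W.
buggy=7 correct=15

`(lane % 4)*2 + (i % 2)`[31,5]->7
L=31->gid=31>>2=7, tid=31&3=3
[5]->row 7+0=7  col 3·2+1+8=15
col: 7 vs 15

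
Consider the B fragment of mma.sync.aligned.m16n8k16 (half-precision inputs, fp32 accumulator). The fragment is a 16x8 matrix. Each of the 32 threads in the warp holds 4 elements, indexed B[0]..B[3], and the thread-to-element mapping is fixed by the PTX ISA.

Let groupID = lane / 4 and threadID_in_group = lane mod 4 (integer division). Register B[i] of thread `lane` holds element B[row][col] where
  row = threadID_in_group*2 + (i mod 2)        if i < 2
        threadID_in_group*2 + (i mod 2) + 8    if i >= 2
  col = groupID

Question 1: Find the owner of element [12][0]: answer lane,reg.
2,2

c=0->g=0  r=12->rb=1,t=2,b0=0
L=0*4+2=2  i=1*2+0=2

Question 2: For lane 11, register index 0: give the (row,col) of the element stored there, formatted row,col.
6,2

lane 11->11/4=2, 11 mod 4=3
i=0  r:2·3+0+0->6  c:2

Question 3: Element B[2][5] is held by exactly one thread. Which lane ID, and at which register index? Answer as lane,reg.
c: 5->gid=5  r: 2->r8=0,tid=1,i&1=0
L=5*4+1=21  i=0*2+0=0

21,0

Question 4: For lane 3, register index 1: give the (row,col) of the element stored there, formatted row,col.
7,0

lane 3: gid=0 (3/4), tid=3 (3%4)
i=1: r=3*2+1+0=7, c=gid=0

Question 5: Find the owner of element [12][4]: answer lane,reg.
c:4=>grp=4  r:12=>rB=1,tig=2,lo=0
L=4*4+2=18  i=1*2+0=2

18,2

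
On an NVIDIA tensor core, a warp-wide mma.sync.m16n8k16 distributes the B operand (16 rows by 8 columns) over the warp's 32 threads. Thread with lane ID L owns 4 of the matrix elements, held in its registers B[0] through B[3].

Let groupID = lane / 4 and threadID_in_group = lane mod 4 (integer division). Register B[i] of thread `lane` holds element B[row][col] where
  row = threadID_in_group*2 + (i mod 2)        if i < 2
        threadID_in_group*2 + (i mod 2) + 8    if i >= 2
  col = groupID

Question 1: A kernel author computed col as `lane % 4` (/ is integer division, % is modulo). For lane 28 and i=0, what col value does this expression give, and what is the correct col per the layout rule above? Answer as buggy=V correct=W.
buggy=0 correct=7

`lane % 4`[28,0]→0
lane 28→28/4=7, 28 mod 4=0
i=0  r:2·0+0+0→0  c:7
col: 0 vs 7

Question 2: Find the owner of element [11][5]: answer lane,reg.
c: 5->gid=5  r: 11->r8=1,tid=1,i&1=1
L=5*4+1=21  i=1*2+1=3

21,3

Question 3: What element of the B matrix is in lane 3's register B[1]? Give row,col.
7,0

lane 3->3/4=0, 3 mod 4=3
i=1  r:2·3+1+0->7  c:0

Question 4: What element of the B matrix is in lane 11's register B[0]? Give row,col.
lane 11⇒11/4=2, 11 mod 4=3
i=0  r:2·3+0+0⇒6  c:2

6,2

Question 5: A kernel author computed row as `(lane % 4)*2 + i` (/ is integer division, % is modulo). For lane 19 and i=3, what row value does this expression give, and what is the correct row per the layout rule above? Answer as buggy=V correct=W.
`(lane % 4)*2 + i`[19,3]->9
L=19->g=19>>2=4, t=19&3=3
[3]->row 3·2+1+8=15  col g=4
row: 9 vs 15

buggy=9 correct=15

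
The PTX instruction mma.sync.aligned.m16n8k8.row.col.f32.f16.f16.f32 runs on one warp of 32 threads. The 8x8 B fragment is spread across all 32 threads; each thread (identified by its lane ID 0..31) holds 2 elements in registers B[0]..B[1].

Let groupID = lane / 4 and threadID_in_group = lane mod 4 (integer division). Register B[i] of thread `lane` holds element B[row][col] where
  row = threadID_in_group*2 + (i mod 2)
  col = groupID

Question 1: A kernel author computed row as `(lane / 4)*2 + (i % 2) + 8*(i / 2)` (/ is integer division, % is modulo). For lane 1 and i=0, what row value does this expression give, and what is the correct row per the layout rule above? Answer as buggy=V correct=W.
buggy=0 correct=2

`(lane / 4)*2 + (i % 2) + 8*(i / 2)`[1,0]⇒0
lane 1: gr=0 (1/4), th=1 (1%4)
i=0: r=1*2+0=2, c=gr=0
row: 0 vs 2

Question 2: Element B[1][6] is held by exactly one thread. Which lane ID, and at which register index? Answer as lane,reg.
c=6⇒gr=6  r=1⇒th=0,odd=1
L=6*4+0=24  i=1=1

24,1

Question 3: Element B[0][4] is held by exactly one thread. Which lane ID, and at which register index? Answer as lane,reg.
c=4→G=4  r=0→T=0,p=0
L=4*4+0=16  i=0=0

16,0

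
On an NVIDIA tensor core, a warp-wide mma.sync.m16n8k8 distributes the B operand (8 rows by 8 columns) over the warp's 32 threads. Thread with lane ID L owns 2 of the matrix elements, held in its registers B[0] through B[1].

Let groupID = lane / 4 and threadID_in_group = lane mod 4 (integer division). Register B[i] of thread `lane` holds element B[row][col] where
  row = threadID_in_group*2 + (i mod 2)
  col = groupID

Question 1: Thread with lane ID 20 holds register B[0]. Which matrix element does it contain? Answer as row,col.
0,5

20: gr=5,th=0
[0] (0*2+0,5) = (0,5)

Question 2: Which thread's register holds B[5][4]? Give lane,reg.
c=4→G=4  r=5→T=2,p=1
L=4*4+2=18  i=1=1

18,1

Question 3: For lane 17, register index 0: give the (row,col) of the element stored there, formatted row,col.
17: g=4,t=1
[0] (1*2+0,4) = (2,4)

2,4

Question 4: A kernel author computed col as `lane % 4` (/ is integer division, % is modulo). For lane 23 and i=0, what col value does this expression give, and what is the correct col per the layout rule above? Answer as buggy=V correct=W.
`lane % 4`[23,0]→3
lane 23: G=5 (23/4), T=3 (23%4)
i=0: r=3*2+0=6, c=G=5
col: 3 vs 5

buggy=3 correct=5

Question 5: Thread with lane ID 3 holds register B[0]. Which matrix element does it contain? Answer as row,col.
6,0

3: grp=0,tig=3
[0] (3*2+0,0) = (6,0)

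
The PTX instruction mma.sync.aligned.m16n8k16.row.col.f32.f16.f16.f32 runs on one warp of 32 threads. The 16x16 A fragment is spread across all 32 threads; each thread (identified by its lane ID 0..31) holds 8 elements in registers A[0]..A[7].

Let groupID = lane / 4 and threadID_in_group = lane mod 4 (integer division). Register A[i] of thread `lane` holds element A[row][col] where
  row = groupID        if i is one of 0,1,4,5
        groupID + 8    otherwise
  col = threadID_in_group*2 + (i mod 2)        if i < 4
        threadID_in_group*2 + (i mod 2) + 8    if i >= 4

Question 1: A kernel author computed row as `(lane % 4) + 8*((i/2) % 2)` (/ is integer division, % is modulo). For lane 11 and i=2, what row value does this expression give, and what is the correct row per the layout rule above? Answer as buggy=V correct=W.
`(lane % 4) + 8*((i/2) % 2)`[11,2]->11
lane 11: gid=2 (11/4), tid=3 (11%4)
i=2: r=2+8=10, c=3*2+0+0=6
row: 11 vs 10

buggy=11 correct=10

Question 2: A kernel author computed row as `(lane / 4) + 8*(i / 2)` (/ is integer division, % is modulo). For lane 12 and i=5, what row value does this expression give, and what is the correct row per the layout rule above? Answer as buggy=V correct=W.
buggy=19 correct=3

`(lane / 4) + 8*(i / 2)`[12,5]=>19
L=12=>grp=12>>2=3, tig=12&3=0
[5]=>row 3+0=3  col 0·2+1+8=9
row: 19 vs 3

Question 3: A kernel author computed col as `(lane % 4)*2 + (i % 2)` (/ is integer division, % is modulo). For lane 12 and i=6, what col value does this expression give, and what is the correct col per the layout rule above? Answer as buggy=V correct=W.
`(lane % 4)*2 + (i % 2)`[12,6]->0
L=12->gid=12>>2=3, tid=12&3=0
[6]->row 3+8=11  col 0·2+0+8=8
col: 0 vs 8

buggy=0 correct=8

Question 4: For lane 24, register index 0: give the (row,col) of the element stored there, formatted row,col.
6,0

L=24->g=24>>2=6, t=24&3=0
[0]->row 6+0=6  col 0·2+0+0=0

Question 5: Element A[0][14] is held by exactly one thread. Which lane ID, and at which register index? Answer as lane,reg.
3,4

r=0->g=0,rb=0  c=14->cb=1,t=3,b0=0
L=0*4+3=3  i=1*4+0*2+0=4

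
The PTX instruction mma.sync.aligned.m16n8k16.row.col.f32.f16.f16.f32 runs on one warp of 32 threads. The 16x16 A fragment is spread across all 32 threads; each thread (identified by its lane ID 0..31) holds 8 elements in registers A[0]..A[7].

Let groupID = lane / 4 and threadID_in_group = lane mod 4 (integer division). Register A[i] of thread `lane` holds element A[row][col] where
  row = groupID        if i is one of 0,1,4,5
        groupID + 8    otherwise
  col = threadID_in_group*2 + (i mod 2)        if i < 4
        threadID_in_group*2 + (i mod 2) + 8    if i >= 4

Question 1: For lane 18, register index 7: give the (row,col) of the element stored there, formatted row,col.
12,13

L=18->gid=18>>2=4, tid=18&3=2
[7]->row 4+8=12  col 2·2+1+8=13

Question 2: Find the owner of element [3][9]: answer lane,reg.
r=3⇒gr=3,Rb=0  c=9⇒Cb=1,th=0,odd=1
L=3*4+0=12  i=1*4+0*2+1=5

12,5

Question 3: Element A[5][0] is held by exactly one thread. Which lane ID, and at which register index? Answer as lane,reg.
r:5=>grp=5,rB=0  c:0=>cB=0,tig=0,lo=0
L=5*4+0=20  i=0*4+0*2+0=0

20,0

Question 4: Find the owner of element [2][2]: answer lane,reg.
r=2->g=2,rb=0  c=2->cb=0,t=1,b0=0
L=2*4+1=9  i=0*4+0*2+0=0

9,0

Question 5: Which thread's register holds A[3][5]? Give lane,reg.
r:3=>grp=3,rB=0  c:5=>cB=0,tig=2,lo=1
L=3*4+2=14  i=0*4+0*2+1=1

14,1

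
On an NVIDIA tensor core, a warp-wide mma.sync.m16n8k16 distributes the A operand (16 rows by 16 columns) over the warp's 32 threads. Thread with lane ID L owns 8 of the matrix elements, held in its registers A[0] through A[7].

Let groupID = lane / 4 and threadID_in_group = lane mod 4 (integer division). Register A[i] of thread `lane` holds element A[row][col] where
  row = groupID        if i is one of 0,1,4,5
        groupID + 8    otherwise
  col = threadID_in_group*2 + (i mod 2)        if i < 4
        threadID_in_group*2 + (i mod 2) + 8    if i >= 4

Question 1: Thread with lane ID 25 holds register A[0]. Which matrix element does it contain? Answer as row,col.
25: grp=6,tig=1
[0] (6+0,1*2+0+0) = (6,2)

6,2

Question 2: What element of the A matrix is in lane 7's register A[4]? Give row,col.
1,14

L=7→G=7>>2=1, T=7&3=3
[4]→row 1+0=1  col 3·2+0+8=14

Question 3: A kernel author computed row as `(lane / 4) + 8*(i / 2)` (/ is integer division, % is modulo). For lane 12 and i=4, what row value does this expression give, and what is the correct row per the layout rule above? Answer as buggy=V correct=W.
buggy=19 correct=3

`(lane / 4) + 8*(i / 2)`[12,4]⇒19
lane 12⇒12/4=3, 12 mod 4=0
i=4  r:3+0⇒3  c:2·0+0+8⇒8
row: 19 vs 3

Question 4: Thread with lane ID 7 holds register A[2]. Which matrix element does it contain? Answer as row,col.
7: gr=1,th=3
[2] (1+8,3*2+0+0) = (9,6)

9,6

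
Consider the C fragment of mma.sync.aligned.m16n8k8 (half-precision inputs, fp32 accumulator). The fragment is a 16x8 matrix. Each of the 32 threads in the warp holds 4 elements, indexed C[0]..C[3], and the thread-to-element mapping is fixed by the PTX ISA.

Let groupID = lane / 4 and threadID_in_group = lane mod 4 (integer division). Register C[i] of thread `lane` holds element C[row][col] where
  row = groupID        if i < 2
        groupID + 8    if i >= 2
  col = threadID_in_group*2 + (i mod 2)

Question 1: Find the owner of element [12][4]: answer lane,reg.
18,2

r=12⇒gr=4,Rb=1  c=4⇒th=2,odd=0
L=4*4+2=18  i=1*2+0=2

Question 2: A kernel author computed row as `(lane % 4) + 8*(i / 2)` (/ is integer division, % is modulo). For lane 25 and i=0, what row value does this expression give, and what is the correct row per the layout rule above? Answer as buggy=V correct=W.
buggy=1 correct=6

`(lane % 4) + 8*(i / 2)`[25,0]=>1
25: grp=6,tig=1
[0] (6+0,1*2+0) = (6,2)
row: 1 vs 6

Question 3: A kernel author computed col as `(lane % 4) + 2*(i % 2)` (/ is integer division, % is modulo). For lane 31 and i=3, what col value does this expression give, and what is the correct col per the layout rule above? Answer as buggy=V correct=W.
`(lane % 4) + 2*(i % 2)`[31,3]->5
lane 31->31/4=7, 31 mod 4=3
i=3  r:7+8->15  c:2·3+1->7
col: 5 vs 7

buggy=5 correct=7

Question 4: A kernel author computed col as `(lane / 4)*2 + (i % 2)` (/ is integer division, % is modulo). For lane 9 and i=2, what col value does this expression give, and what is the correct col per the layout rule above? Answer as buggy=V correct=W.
`(lane / 4)*2 + (i % 2)`[9,2]->4
9: g=2,t=1
[2] (2+8,1*2+0) = (10,2)
col: 4 vs 2

buggy=4 correct=2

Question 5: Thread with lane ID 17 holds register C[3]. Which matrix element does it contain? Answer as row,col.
lane 17=>17/4=4, 17 mod 4=1
i=3  r:4+8=>12  c:2·1+1=>3

12,3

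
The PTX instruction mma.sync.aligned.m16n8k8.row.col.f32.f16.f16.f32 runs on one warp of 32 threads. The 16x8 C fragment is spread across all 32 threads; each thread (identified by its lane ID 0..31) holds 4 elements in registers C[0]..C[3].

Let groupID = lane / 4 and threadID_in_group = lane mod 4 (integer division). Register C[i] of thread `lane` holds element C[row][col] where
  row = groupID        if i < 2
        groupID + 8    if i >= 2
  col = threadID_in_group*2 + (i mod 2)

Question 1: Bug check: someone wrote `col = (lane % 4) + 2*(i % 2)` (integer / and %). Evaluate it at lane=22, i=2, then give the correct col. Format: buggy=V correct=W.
`(lane % 4) + 2*(i % 2)`[22,2]→2
lane 22→22/4=5, 22 mod 4=2
i=2  r:5+8→13  c:2·2+0→4
col: 2 vs 4

buggy=2 correct=4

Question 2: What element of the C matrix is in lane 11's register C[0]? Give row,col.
L=11=>grp=11>>2=2, tig=11&3=3
[0]=>row 2+0=2  col 3·2+0=6

2,6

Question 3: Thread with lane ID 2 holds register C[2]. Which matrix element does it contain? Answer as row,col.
lane 2->2/4=0, 2 mod 4=2
i=2  r:0+8->8  c:2·2+0->4

8,4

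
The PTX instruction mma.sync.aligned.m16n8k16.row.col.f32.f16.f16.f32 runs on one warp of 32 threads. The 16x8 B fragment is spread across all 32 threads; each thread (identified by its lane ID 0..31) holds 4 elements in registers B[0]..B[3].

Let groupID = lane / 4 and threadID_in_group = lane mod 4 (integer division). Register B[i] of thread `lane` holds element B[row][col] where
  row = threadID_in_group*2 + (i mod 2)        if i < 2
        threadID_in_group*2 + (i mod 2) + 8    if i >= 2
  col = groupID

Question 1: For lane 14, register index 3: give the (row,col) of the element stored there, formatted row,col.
13,3

lane 14: gid=3 (14/4), tid=2 (14%4)
i=3: r=2*2+1+8=13, c=gid=3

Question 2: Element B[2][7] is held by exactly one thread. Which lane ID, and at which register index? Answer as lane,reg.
c=7->g=7  r=2->rb=0,t=1,b0=0
L=7*4+1=29  i=0*2+0=0

29,0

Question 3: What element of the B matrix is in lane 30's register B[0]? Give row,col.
30: grp=7,tig=2
[0] (2*2+0+0,7) = (4,7)

4,7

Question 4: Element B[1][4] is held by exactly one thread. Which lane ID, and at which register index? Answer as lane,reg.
16,1

c:4=>grp=4  r:1=>rB=0,tig=0,lo=1
L=4*4+0=16  i=0*2+1=1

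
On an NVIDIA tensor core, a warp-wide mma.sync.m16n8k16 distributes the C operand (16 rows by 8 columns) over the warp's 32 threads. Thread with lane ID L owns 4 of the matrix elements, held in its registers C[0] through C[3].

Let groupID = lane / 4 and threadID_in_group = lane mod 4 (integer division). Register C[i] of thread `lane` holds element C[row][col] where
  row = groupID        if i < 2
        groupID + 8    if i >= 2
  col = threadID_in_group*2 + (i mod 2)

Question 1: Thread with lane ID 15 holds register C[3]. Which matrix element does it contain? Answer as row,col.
11,7

lane 15: G=3 (15/4), T=3 (15%4)
i=3: r=3+8=11, c=3*2+1=7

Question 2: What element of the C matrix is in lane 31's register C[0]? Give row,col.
7,6

lane 31->31/4=7, 31 mod 4=3
i=0  r:7+0->7  c:2·3+0->6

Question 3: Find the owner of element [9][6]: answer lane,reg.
r=9→G=1,rhi=1  c=6→T=3,p=0
L=1*4+3=7  i=1*2+0=2

7,2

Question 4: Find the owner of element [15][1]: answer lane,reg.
r: 15->gid=7,r8=1  c: 1->tid=0,i&1=1
L=7*4+0=28  i=1*2+1=3

28,3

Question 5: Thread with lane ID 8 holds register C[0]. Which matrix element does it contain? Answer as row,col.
lane 8=>8/4=2, 8 mod 4=0
i=0  r:2+0=>2  c:2·0+0=>0

2,0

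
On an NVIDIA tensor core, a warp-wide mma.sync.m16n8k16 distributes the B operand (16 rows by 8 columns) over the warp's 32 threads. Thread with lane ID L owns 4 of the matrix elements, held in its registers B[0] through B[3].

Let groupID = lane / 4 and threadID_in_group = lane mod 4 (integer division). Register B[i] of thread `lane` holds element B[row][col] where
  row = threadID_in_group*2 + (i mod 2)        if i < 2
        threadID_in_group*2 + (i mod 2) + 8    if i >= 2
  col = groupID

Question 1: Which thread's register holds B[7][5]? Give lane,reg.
23,1

c: 5->gid=5  r: 7->r8=0,tid=3,i&1=1
L=5*4+3=23  i=0*2+1=1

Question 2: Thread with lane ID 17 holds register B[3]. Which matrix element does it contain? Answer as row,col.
lane 17->17/4=4, 17 mod 4=1
i=3  r:2·1+1+8->11  c:4

11,4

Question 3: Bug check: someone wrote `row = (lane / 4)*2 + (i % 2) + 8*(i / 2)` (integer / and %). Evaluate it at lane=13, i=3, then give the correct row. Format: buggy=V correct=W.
buggy=15 correct=11

`(lane / 4)*2 + (i % 2) + 8*(i / 2)`[13,3]⇒15
lane 13: gr=3 (13/4), th=1 (13%4)
i=3: r=1*2+1+8=11, c=gr=3
row: 15 vs 11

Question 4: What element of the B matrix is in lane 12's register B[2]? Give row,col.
8,3

lane 12=>12/4=3, 12 mod 4=0
i=2  r:2·0+0+8=>8  c:3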